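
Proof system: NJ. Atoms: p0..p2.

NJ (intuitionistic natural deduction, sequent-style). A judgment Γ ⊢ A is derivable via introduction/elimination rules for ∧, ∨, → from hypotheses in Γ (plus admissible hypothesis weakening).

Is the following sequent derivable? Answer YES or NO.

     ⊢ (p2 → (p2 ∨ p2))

Derivation (root first):
[→I]  ⊢ (p2 → (p2 ∨ p2))
  [∨I₂] p2 ⊢ (p2 ∨ p2)
    [Ax] p2 ⊢ p2

Result: YES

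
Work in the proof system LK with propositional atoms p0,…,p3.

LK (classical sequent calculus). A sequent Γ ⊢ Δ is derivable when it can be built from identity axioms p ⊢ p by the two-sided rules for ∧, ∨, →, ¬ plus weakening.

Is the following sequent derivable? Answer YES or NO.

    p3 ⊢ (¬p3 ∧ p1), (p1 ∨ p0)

Truth-table refutation:
  v=0000: Γ:[p3=F] Δ:[(¬p3 ∧ p1)=F, (p1 ∨ p0)=F] refutes=False
  v=0001: Γ:[p3=T] Δ:[(¬p3 ∧ p1)=F, (p1 ∨ p0)=F] refutes=True  ← countermodel

Result: NO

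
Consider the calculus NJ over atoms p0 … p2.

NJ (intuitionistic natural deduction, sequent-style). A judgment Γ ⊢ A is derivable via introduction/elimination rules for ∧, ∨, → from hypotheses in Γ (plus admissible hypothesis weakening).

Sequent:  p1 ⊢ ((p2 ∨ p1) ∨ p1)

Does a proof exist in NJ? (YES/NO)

Derivation (root first):
[∨I₁] p1 ⊢ ((p2 ∨ p1) ∨ p1)
  [∨I₂] p1 ⊢ (p2 ∨ p1)
    [Ax] p1 ⊢ p1

Result: YES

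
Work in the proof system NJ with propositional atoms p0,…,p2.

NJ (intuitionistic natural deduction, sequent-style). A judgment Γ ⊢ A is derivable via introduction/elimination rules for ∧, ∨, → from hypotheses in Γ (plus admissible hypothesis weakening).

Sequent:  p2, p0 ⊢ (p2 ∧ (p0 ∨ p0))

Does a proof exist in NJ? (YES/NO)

Derivation (root first):
[∧I] p2, p0 ⊢ (p2 ∧ (p0 ∨ p0))
  [Ax] p2 ⊢ p2
  [∨I₁] p0 ⊢ (p0 ∨ p0)
    [Ax] p0 ⊢ p0

Result: YES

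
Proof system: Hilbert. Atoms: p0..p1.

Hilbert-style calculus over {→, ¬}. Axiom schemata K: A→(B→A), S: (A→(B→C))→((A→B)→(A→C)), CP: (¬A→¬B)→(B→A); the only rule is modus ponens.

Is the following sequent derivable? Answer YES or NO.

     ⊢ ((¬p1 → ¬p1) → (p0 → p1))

Search for a countermodel by truth-table:
  v=00: Γ:[] Δ:[((¬p1 → ¬p1) → (p0 → p1))=T] refutes=False
  v=01: Γ:[] Δ:[((¬p1 → ¬p1) → (p0 → p1))=T] refutes=False
  v=10: Γ:[] Δ:[((¬p1 → ¬p1) → (p0 → p1))=F] refutes=True  ← countermodel

Result: NO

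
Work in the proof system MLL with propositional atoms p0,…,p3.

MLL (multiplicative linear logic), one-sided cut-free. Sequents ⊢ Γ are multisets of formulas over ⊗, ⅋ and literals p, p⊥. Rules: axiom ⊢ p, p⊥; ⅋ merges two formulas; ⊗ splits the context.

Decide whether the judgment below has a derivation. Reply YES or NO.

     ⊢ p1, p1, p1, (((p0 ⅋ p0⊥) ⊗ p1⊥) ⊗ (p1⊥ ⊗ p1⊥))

Derivation trace:
[⊗]  ⊢ p1, p1, p1, (((p0 ⅋ p0⊥) ⊗ p1⊥) ⊗ (p1⊥ ⊗ p1⊥))
  [⊗]  ⊢ p1, ((p0 ⅋ p0⊥) ⊗ p1⊥)
    [⅋]  ⊢ (p0 ⅋ p0⊥)
      [Ax]  ⊢ p0, p0⊥
    [Ax]  ⊢ p1, p1⊥
  [⊗]  ⊢ p1, p1, (p1⊥ ⊗ p1⊥)
    [Ax]  ⊢ p1, p1⊥
    [Ax]  ⊢ p1, p1⊥

Result: YES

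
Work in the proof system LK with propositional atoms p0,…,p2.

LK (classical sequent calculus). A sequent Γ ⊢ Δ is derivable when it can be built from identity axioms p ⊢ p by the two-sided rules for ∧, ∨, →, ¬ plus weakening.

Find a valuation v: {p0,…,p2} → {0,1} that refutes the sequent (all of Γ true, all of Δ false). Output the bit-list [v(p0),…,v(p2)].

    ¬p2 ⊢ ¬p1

Truth-table refutation:
  v=000: Γ:[¬p2=T] Δ:[¬p1=T] refutes=False
  v=001: Γ:[¬p2=F] Δ:[¬p1=T] refutes=False
  v=010: Γ:[¬p2=T] Δ:[¬p1=F] refutes=True  ← countermodel

Result: [0, 1, 0]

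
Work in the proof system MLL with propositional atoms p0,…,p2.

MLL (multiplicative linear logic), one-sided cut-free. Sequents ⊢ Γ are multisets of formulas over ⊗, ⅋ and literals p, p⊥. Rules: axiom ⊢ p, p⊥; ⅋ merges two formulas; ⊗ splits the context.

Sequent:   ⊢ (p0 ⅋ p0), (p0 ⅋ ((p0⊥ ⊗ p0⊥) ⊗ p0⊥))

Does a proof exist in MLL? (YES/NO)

Derivation (root first):
[⅋]  ⊢ (p0 ⅋ p0), (p0 ⅋ ((p0⊥ ⊗ p0⊥) ⊗ p0⊥))
  [⅋]  ⊢ p0, ((p0⊥ ⊗ p0⊥) ⊗ p0⊥), (p0 ⅋ p0)
    [⊗]  ⊢ p0, p0, p0, ((p0⊥ ⊗ p0⊥) ⊗ p0⊥)
      [⊗]  ⊢ p0, p0, (p0⊥ ⊗ p0⊥)
        [Ax]  ⊢ p0, p0⊥
        [Ax]  ⊢ p0, p0⊥
      [Ax]  ⊢ p0, p0⊥

Result: YES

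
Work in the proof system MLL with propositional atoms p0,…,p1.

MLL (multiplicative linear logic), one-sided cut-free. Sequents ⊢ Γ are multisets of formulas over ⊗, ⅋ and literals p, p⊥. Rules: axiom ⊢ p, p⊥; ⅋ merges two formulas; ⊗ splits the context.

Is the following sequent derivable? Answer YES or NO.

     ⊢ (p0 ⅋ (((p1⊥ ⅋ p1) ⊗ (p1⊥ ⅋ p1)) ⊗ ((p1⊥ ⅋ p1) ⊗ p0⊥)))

Derivation trace:
[⅋]  ⊢ (p0 ⅋ (((p1⊥ ⅋ p1) ⊗ (p1⊥ ⅋ p1)) ⊗ ((p1⊥ ⅋ p1) ⊗ p0⊥)))
  [⊗]  ⊢ p0, (((p1⊥ ⅋ p1) ⊗ (p1⊥ ⅋ p1)) ⊗ ((p1⊥ ⅋ p1) ⊗ p0⊥))
    [⊗]  ⊢ ((p1⊥ ⅋ p1) ⊗ (p1⊥ ⅋ p1))
      [⅋]  ⊢ (p1⊥ ⅋ p1)
        [Ax]  ⊢ p1, p1⊥
      [⅋]  ⊢ (p1⊥ ⅋ p1)
        [Ax]  ⊢ p1, p1⊥
    [⊗]  ⊢ p0, ((p1⊥ ⅋ p1) ⊗ p0⊥)
      [⅋]  ⊢ (p1⊥ ⅋ p1)
        [Ax]  ⊢ p1, p1⊥
      [Ax]  ⊢ p0, p0⊥

Result: YES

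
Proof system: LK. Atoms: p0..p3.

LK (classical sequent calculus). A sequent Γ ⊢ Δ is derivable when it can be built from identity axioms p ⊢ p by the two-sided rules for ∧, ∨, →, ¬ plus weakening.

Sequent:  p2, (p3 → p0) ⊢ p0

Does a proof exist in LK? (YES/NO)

Enumerate valuations to refute Γ ⊢ Δ:
  v=0000: Γ:[p2=F, (p3 → p0)=T] Δ:[p0=F] refutes=False
  v=0001: Γ:[p2=F, (p3 → p0)=F] Δ:[p0=F] refutes=False
  v=0010: Γ:[p2=T, (p3 → p0)=T] Δ:[p0=F] refutes=True  ← countermodel

Result: NO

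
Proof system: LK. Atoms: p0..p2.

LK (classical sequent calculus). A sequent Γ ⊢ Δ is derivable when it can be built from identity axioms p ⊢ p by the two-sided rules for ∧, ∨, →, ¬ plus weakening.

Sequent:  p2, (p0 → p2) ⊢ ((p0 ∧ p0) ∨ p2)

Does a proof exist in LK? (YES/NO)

Derivation (root first):
[∨R] p2, (p0 → p2) ⊢ ((p0 ∧ p0) ∨ p2)
  [∧R] p2, (p0 → p2) ⊢ p2, (p0 ∧ p0)
    [→L] p2, (p0 → p2) ⊢ p2, p0
      [WR] p2 ⊢ p2, p0
        [Ax] p2 ⊢ p2
      [WR] p2 ⊢ p2, p0
        [Ax] p2 ⊢ p2
    [WR] p2 ⊢ p2, p0
      [Ax] p2 ⊢ p2

Result: YES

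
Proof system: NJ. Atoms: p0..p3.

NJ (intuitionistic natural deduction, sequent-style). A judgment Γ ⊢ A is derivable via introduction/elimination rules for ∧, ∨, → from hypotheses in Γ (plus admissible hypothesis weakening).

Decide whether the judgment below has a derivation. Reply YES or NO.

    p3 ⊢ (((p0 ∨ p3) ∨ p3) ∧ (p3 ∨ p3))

Derivation (root first):
[∧I] p3 ⊢ (((p0 ∨ p3) ∨ p3) ∧ (p3 ∨ p3))
  [∨I₁] p3 ⊢ ((p0 ∨ p3) ∨ p3)
    [∨I₂] p3 ⊢ (p0 ∨ p3)
      [Ax] p3 ⊢ p3
  [∨I₁] p3 ⊢ (p3 ∨ p3)
    [Ax] p3 ⊢ p3

Result: YES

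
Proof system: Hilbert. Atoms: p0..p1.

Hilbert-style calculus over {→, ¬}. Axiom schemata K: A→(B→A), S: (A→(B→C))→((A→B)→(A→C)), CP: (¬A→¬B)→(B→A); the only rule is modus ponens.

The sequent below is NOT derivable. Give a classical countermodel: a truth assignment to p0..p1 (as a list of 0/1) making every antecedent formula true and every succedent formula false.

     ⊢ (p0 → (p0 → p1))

Truth-table refutation:
  v=00: Γ:[] Δ:[(p0 → (p0 → p1))=T] refutes=False
  v=01: Γ:[] Δ:[(p0 → (p0 → p1))=T] refutes=False
  v=10: Γ:[] Δ:[(p0 → (p0 → p1))=F] refutes=True  ← countermodel

Result: [1, 0]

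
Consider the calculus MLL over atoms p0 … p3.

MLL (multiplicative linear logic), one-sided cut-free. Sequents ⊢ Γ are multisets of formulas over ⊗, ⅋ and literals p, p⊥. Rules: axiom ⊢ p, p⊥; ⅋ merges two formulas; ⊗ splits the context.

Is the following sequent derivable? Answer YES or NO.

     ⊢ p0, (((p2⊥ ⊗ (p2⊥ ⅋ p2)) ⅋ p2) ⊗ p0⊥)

Derivation (root first):
[⊗]  ⊢ p0, (((p2⊥ ⊗ (p2⊥ ⅋ p2)) ⅋ p2) ⊗ p0⊥)
  [⅋]  ⊢ ((p2⊥ ⊗ (p2⊥ ⅋ p2)) ⅋ p2)
    [⊗]  ⊢ p2, (p2⊥ ⊗ (p2⊥ ⅋ p2))
      [Ax]  ⊢ p2, p2⊥
      [⅋]  ⊢ (p2⊥ ⅋ p2)
        [Ax]  ⊢ p2, p2⊥
  [Ax]  ⊢ p0, p0⊥

Result: YES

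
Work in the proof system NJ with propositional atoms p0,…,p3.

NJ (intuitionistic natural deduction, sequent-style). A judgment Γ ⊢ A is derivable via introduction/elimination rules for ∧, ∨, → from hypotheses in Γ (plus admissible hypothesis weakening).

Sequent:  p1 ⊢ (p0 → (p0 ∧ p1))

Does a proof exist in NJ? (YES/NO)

Derivation (root first):
[→I] p1 ⊢ (p0 → (p0 ∧ p1))
  [∧I] p1, p0 ⊢ (p0 ∧ p1)
    [Ax] p0 ⊢ p0
    [Ax] p1 ⊢ p1

Result: YES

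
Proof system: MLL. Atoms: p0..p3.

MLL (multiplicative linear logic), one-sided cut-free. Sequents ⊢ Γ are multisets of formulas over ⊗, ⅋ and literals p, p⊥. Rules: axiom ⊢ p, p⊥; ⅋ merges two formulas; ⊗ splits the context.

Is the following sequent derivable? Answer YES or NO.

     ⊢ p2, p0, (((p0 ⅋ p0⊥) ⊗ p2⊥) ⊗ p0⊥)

Derivation trace:
[⊗]  ⊢ p2, p0, (((p0 ⅋ p0⊥) ⊗ p2⊥) ⊗ p0⊥)
  [⊗]  ⊢ p2, ((p0 ⅋ p0⊥) ⊗ p2⊥)
    [⅋]  ⊢ (p0 ⅋ p0⊥)
      [Ax]  ⊢ p0, p0⊥
    [Ax]  ⊢ p2, p2⊥
  [Ax]  ⊢ p0, p0⊥

Result: YES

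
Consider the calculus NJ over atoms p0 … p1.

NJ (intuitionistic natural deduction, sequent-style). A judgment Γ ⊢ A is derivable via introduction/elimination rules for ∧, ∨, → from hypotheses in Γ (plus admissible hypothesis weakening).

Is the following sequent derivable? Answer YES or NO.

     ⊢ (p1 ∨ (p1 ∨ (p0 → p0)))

Derivation trace:
[∨I₂]  ⊢ (p1 ∨ (p1 ∨ (p0 → p0)))
  [∨I₂]  ⊢ (p1 ∨ (p0 → p0))
    [→I]  ⊢ (p0 → p0)
      [Ax] p0 ⊢ p0

Result: YES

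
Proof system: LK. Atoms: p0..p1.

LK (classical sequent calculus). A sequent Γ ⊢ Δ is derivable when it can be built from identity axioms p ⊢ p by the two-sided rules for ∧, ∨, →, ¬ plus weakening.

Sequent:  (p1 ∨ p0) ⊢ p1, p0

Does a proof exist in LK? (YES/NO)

Proof tree:
[∨L] (p1 ∨ p0) ⊢ p1, p0
  [Ax] p1 ⊢ p1
  [WR] p0 ⊢ p0, p1
    [Ax] p0 ⊢ p0

Result: YES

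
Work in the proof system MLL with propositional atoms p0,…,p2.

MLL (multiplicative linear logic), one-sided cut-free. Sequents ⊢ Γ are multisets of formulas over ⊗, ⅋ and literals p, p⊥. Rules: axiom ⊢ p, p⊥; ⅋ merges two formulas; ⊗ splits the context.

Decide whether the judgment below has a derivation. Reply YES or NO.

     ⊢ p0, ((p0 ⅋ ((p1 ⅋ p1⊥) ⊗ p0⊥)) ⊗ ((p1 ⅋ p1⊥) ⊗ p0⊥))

Proof tree:
[⊗]  ⊢ p0, ((p0 ⅋ ((p1 ⅋ p1⊥) ⊗ p0⊥)) ⊗ ((p1 ⅋ p1⊥) ⊗ p0⊥))
  [⅋]  ⊢ (p0 ⅋ ((p1 ⅋ p1⊥) ⊗ p0⊥))
    [⊗]  ⊢ p0, ((p1 ⅋ p1⊥) ⊗ p0⊥)
      [⅋]  ⊢ (p1 ⅋ p1⊥)
        [Ax]  ⊢ p1, p1⊥
      [Ax]  ⊢ p0, p0⊥
  [⊗]  ⊢ p0, ((p1 ⅋ p1⊥) ⊗ p0⊥)
    [⅋]  ⊢ (p1 ⅋ p1⊥)
      [Ax]  ⊢ p1, p1⊥
    [Ax]  ⊢ p0, p0⊥

Result: YES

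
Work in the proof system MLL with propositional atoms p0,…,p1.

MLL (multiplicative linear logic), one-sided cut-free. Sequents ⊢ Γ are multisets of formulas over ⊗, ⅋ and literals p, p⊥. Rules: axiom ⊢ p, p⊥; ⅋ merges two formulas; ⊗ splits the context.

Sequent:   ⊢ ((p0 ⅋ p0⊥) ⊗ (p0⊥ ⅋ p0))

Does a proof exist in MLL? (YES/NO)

Derivation (root first):
[⊗]  ⊢ ((p0 ⅋ p0⊥) ⊗ (p0⊥ ⅋ p0))
  [⅋]  ⊢ (p0 ⅋ p0⊥)
    [Ax]  ⊢ p0, p0⊥
  [⅋]  ⊢ (p0⊥ ⅋ p0)
    [Ax]  ⊢ p0, p0⊥

Result: YES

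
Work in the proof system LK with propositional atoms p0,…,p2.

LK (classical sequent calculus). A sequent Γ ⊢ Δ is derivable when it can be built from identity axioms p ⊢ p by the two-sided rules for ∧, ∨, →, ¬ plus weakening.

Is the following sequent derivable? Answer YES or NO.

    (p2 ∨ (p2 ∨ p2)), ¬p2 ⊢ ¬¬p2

Derivation (root first):
[¬L] (p2 ∨ (p2 ∨ p2)), ¬p2 ⊢ ¬¬p2
  [∨L] (p2 ∨ (p2 ∨ p2)) ⊢ ¬¬p2, p2
    [¬R] p2 ⊢ ¬¬p2
      [¬L] p2, ¬p2 ⊢ 
        [Ax] p2 ⊢ p2
    [∨L] (p2 ∨ p2) ⊢ p2
      [Ax] p2 ⊢ p2
      [Ax] p2 ⊢ p2

Result: YES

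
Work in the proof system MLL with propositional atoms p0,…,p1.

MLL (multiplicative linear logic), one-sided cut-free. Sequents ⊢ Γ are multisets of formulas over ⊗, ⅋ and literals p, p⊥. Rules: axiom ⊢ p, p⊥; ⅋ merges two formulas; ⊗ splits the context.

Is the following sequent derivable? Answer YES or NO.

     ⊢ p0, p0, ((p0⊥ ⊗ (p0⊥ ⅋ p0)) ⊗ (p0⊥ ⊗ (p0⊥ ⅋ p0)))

Derivation trace:
[⊗]  ⊢ p0, p0, ((p0⊥ ⊗ (p0⊥ ⅋ p0)) ⊗ (p0⊥ ⊗ (p0⊥ ⅋ p0)))
  [⊗]  ⊢ p0, (p0⊥ ⊗ (p0⊥ ⅋ p0))
    [Ax]  ⊢ p0, p0⊥
    [⅋]  ⊢ (p0⊥ ⅋ p0)
      [Ax]  ⊢ p0, p0⊥
  [⊗]  ⊢ p0, (p0⊥ ⊗ (p0⊥ ⅋ p0))
    [Ax]  ⊢ p0, p0⊥
    [⅋]  ⊢ (p0⊥ ⅋ p0)
      [Ax]  ⊢ p0, p0⊥

Result: YES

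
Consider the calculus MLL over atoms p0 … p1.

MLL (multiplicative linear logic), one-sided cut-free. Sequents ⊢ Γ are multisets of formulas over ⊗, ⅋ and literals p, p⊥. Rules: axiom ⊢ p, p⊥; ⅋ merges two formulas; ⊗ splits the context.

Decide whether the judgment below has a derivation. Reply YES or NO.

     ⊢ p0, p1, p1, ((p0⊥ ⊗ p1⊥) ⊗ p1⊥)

Derivation (root first):
[⊗]  ⊢ p0, p1, p1, ((p0⊥ ⊗ p1⊥) ⊗ p1⊥)
  [⊗]  ⊢ p0, p1, (p0⊥ ⊗ p1⊥)
    [Ax]  ⊢ p0, p0⊥
    [Ax]  ⊢ p1, p1⊥
  [Ax]  ⊢ p1, p1⊥

Result: YES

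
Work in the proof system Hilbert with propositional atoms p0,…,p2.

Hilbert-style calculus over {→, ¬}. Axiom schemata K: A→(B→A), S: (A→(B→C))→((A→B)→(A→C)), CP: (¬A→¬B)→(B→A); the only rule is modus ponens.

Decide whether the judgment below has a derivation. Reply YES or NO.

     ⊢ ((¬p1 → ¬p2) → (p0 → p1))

Enumerate valuations to refute Γ ⊢ Δ:
  v=000: Γ:[] Δ:[((¬p1 → ¬p2) → (p0 → p1))=T] refutes=False
  v=001: Γ:[] Δ:[((¬p1 → ¬p2) → (p0 → p1))=T] refutes=False
  v=010: Γ:[] Δ:[((¬p1 → ¬p2) → (p0 → p1))=T] refutes=False
  v=011: Γ:[] Δ:[((¬p1 → ¬p2) → (p0 → p1))=T] refutes=False
  v=100: Γ:[] Δ:[((¬p1 → ¬p2) → (p0 → p1))=F] refutes=True  ← countermodel

Result: NO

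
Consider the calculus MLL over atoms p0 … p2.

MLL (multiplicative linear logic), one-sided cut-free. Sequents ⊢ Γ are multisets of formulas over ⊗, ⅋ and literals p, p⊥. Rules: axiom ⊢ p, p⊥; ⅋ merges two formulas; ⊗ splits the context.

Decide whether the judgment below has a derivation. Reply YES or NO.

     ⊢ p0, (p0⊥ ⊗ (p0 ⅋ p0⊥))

Proof tree:
[⊗]  ⊢ p0, (p0⊥ ⊗ (p0 ⅋ p0⊥))
  [Ax]  ⊢ p0, p0⊥
  [⅋]  ⊢ (p0 ⅋ p0⊥)
    [Ax]  ⊢ p0, p0⊥

Result: YES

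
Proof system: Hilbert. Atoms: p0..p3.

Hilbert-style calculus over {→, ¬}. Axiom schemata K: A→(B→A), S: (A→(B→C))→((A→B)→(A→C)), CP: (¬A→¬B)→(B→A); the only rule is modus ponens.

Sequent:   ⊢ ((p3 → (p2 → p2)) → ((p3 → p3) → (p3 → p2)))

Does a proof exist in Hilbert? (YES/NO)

Enumerate valuations to refute Γ ⊢ Δ:
  v=0000: Γ:[] Δ:[((p3 → (p2 → p2)) → ((p3 → p3) → (p3 → p2)))=T] refutes=False
  v=0001: Γ:[] Δ:[((p3 → (p2 → p2)) → ((p3 → p3) → (p3 → p2)))=F] refutes=True  ← countermodel

Result: NO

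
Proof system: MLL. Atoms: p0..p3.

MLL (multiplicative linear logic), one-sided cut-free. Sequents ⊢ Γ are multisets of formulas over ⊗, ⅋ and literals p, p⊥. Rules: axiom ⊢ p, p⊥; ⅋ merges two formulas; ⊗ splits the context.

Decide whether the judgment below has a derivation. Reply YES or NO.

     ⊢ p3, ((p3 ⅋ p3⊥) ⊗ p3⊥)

Derivation trace:
[⊗]  ⊢ p3, ((p3 ⅋ p3⊥) ⊗ p3⊥)
  [⅋]  ⊢ (p3 ⅋ p3⊥)
    [Ax]  ⊢ p3, p3⊥
  [Ax]  ⊢ p3, p3⊥

Result: YES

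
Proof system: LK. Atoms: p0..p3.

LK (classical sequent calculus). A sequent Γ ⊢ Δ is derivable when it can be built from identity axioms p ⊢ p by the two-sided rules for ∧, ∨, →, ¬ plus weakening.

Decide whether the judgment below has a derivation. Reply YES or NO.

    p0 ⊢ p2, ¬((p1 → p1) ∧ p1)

Search for a countermodel by truth-table:
  v=0000: Γ:[p0=F] Δ:[p2=F, ¬((p1 → p1) ∧ p1)=T] refutes=False
  v=0001: Γ:[p0=F] Δ:[p2=F, ¬((p1 → p1) ∧ p1)=T] refutes=False
  v=0010: Γ:[p0=F] Δ:[p2=T, ¬((p1 → p1) ∧ p1)=T] refutes=False
  v=0011: Γ:[p0=F] Δ:[p2=T, ¬((p1 → p1) ∧ p1)=T] refutes=False
  v=0100: Γ:[p0=F] Δ:[p2=F, ¬((p1 → p1) ∧ p1)=F] refutes=False
  v=0101: Γ:[p0=F] Δ:[p2=F, ¬((p1 → p1) ∧ p1)=F] refutes=False
  v=0110: Γ:[p0=F] Δ:[p2=T, ¬((p1 → p1) ∧ p1)=F] refutes=False
  v=0111: Γ:[p0=F] Δ:[p2=T, ¬((p1 → p1) ∧ p1)=F] refutes=False
  v=1000: Γ:[p0=T] Δ:[p2=F, ¬((p1 → p1) ∧ p1)=T] refutes=False
  v=1001: Γ:[p0=T] Δ:[p2=F, ¬((p1 → p1) ∧ p1)=T] refutes=False
  v=1010: Γ:[p0=T] Δ:[p2=T, ¬((p1 → p1) ∧ p1)=T] refutes=False
  v=1011: Γ:[p0=T] Δ:[p2=T, ¬((p1 → p1) ∧ p1)=T] refutes=False
  v=1100: Γ:[p0=T] Δ:[p2=F, ¬((p1 → p1) ∧ p1)=F] refutes=True  ← countermodel

Result: NO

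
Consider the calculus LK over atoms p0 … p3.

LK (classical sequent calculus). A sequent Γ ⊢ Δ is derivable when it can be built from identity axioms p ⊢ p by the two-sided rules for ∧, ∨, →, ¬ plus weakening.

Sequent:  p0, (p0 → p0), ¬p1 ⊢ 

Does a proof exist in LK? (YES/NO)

Truth-table refutation:
  v=0000: Γ:[p0=F, (p0 → p0)=T, ¬p1=T] Δ:[] refutes=False
  v=0001: Γ:[p0=F, (p0 → p0)=T, ¬p1=T] Δ:[] refutes=False
  v=0010: Γ:[p0=F, (p0 → p0)=T, ¬p1=T] Δ:[] refutes=False
  v=0011: Γ:[p0=F, (p0 → p0)=T, ¬p1=T] Δ:[] refutes=False
  v=0100: Γ:[p0=F, (p0 → p0)=T, ¬p1=F] Δ:[] refutes=False
  v=0101: Γ:[p0=F, (p0 → p0)=T, ¬p1=F] Δ:[] refutes=False
  v=0110: Γ:[p0=F, (p0 → p0)=T, ¬p1=F] Δ:[] refutes=False
  v=0111: Γ:[p0=F, (p0 → p0)=T, ¬p1=F] Δ:[] refutes=False
  v=1000: Γ:[p0=T, (p0 → p0)=T, ¬p1=T] Δ:[] refutes=True  ← countermodel

Result: NO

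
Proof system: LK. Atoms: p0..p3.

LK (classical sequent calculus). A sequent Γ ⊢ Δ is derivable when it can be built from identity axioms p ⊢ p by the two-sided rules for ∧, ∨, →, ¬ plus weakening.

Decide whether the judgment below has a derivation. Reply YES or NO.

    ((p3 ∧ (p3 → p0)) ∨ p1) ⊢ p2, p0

Search for a countermodel by truth-table:
  v=0000: Γ:[((p3 ∧ (p3 → p0)) ∨ p1)=F] Δ:[p2=F, p0=F] refutes=False
  v=0001: Γ:[((p3 ∧ (p3 → p0)) ∨ p1)=F] Δ:[p2=F, p0=F] refutes=False
  v=0010: Γ:[((p3 ∧ (p3 → p0)) ∨ p1)=F] Δ:[p2=T, p0=F] refutes=False
  v=0011: Γ:[((p3 ∧ (p3 → p0)) ∨ p1)=F] Δ:[p2=T, p0=F] refutes=False
  v=0100: Γ:[((p3 ∧ (p3 → p0)) ∨ p1)=T] Δ:[p2=F, p0=F] refutes=True  ← countermodel

Result: NO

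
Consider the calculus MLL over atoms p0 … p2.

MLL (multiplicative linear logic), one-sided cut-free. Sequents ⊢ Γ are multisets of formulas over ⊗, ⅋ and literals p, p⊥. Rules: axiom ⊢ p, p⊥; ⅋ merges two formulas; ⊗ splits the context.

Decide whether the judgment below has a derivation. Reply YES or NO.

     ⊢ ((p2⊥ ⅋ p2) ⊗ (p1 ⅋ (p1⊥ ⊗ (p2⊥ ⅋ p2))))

Derivation (root first):
[⊗]  ⊢ ((p2⊥ ⅋ p2) ⊗ (p1 ⅋ (p1⊥ ⊗ (p2⊥ ⅋ p2))))
  [⅋]  ⊢ (p2⊥ ⅋ p2)
    [Ax]  ⊢ p2, p2⊥
  [⅋]  ⊢ (p1 ⅋ (p1⊥ ⊗ (p2⊥ ⅋ p2)))
    [⊗]  ⊢ p1, (p1⊥ ⊗ (p2⊥ ⅋ p2))
      [Ax]  ⊢ p1, p1⊥
      [⅋]  ⊢ (p2⊥ ⅋ p2)
        [Ax]  ⊢ p2, p2⊥

Result: YES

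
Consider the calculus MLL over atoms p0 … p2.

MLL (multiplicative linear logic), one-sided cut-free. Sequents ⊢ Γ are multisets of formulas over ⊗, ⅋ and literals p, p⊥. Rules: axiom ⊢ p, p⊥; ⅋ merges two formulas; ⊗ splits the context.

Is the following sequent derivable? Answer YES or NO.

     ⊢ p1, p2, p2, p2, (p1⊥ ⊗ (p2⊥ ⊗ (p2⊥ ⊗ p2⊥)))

Derivation trace:
[⊗]  ⊢ p1, p2, p2, p2, (p1⊥ ⊗ (p2⊥ ⊗ (p2⊥ ⊗ p2⊥)))
  [Ax]  ⊢ p1, p1⊥
  [⊗]  ⊢ p2, p2, p2, (p2⊥ ⊗ (p2⊥ ⊗ p2⊥))
    [Ax]  ⊢ p2, p2⊥
    [⊗]  ⊢ p2, p2, (p2⊥ ⊗ p2⊥)
      [Ax]  ⊢ p2, p2⊥
      [Ax]  ⊢ p2, p2⊥

Result: YES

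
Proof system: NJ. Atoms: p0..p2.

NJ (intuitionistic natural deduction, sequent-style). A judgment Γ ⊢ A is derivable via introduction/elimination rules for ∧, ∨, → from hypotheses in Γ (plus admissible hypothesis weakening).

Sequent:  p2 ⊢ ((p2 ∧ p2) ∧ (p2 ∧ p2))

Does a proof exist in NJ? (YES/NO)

Derivation trace:
[∧I] p2 ⊢ ((p2 ∧ p2) ∧ (p2 ∧ p2))
  [∧I] p2 ⊢ (p2 ∧ p2)
    [Ax] p2 ⊢ p2
    [Ax] p2 ⊢ p2
  [∧I] p2 ⊢ (p2 ∧ p2)
    [Ax] p2 ⊢ p2
    [Ax] p2 ⊢ p2

Result: YES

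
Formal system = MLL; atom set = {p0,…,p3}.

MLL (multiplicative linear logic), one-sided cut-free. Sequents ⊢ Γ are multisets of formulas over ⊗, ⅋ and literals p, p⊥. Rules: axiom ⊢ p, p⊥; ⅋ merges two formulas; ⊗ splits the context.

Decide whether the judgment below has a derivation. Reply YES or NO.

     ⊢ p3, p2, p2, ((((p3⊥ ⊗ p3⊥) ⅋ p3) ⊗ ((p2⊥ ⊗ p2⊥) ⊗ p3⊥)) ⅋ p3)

Derivation (root first):
[⅋]  ⊢ p3, p2, p2, ((((p3⊥ ⊗ p3⊥) ⅋ p3) ⊗ ((p2⊥ ⊗ p2⊥) ⊗ p3⊥)) ⅋ p3)
  [⊗]  ⊢ p3, p2, p2, p3, (((p3⊥ ⊗ p3⊥) ⅋ p3) ⊗ ((p2⊥ ⊗ p2⊥) ⊗ p3⊥))
    [⅋]  ⊢ p3, ((p3⊥ ⊗ p3⊥) ⅋ p3)
      [⊗]  ⊢ p3, p3, (p3⊥ ⊗ p3⊥)
        [Ax]  ⊢ p3, p3⊥
        [Ax]  ⊢ p3, p3⊥
    [⊗]  ⊢ p2, p2, p3, ((p2⊥ ⊗ p2⊥) ⊗ p3⊥)
      [⊗]  ⊢ p2, p2, (p2⊥ ⊗ p2⊥)
        [Ax]  ⊢ p2, p2⊥
        [Ax]  ⊢ p2, p2⊥
      [Ax]  ⊢ p3, p3⊥

Result: YES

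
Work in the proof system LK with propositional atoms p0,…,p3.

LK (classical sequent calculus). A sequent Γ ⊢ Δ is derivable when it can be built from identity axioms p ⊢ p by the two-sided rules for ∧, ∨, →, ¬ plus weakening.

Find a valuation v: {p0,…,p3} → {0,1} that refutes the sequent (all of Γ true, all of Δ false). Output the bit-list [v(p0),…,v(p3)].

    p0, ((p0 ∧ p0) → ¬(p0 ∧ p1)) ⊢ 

Enumerate valuations to refute Γ ⊢ Δ:
  v=0000: Γ:[p0=F, ((p0 ∧ p0) → ¬(p0 ∧ p1))=T] Δ:[] refutes=False
  v=0001: Γ:[p0=F, ((p0 ∧ p0) → ¬(p0 ∧ p1))=T] Δ:[] refutes=False
  v=0010: Γ:[p0=F, ((p0 ∧ p0) → ¬(p0 ∧ p1))=T] Δ:[] refutes=False
  v=0011: Γ:[p0=F, ((p0 ∧ p0) → ¬(p0 ∧ p1))=T] Δ:[] refutes=False
  v=0100: Γ:[p0=F, ((p0 ∧ p0) → ¬(p0 ∧ p1))=T] Δ:[] refutes=False
  v=0101: Γ:[p0=F, ((p0 ∧ p0) → ¬(p0 ∧ p1))=T] Δ:[] refutes=False
  v=0110: Γ:[p0=F, ((p0 ∧ p0) → ¬(p0 ∧ p1))=T] Δ:[] refutes=False
  v=0111: Γ:[p0=F, ((p0 ∧ p0) → ¬(p0 ∧ p1))=T] Δ:[] refutes=False
  v=1000: Γ:[p0=T, ((p0 ∧ p0) → ¬(p0 ∧ p1))=T] Δ:[] refutes=True  ← countermodel

Result: [1, 0, 0, 0]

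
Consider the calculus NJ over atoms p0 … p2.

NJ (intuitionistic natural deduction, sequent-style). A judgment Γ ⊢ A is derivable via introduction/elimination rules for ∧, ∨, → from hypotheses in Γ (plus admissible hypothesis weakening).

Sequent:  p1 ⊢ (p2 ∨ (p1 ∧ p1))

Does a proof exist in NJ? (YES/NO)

Proof tree:
[∨I₂] p1 ⊢ (p2 ∨ (p1 ∧ p1))
  [∧I] p1 ⊢ (p1 ∧ p1)
    [Ax] p1 ⊢ p1
    [Ax] p1 ⊢ p1

Result: YES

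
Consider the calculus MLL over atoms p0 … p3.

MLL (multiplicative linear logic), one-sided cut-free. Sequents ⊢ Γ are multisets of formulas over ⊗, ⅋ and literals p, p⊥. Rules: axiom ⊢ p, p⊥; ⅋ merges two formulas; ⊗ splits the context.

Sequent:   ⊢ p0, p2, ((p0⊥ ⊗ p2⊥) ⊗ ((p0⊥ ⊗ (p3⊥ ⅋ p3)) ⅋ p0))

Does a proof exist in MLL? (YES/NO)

Proof tree:
[⊗]  ⊢ p0, p2, ((p0⊥ ⊗ p2⊥) ⊗ ((p0⊥ ⊗ (p3⊥ ⅋ p3)) ⅋ p0))
  [⊗]  ⊢ p0, p2, (p0⊥ ⊗ p2⊥)
    [Ax]  ⊢ p0, p0⊥
    [Ax]  ⊢ p2, p2⊥
  [⅋]  ⊢ ((p0⊥ ⊗ (p3⊥ ⅋ p3)) ⅋ p0)
    [⊗]  ⊢ p0, (p0⊥ ⊗ (p3⊥ ⅋ p3))
      [Ax]  ⊢ p0, p0⊥
      [⅋]  ⊢ (p3⊥ ⅋ p3)
        [Ax]  ⊢ p3, p3⊥

Result: YES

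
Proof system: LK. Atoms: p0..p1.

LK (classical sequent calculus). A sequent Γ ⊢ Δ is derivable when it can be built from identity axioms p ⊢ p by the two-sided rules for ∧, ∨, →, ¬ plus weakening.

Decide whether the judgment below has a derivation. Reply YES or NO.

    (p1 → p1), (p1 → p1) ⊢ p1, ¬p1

Proof tree:
[¬R] (p1 → p1), (p1 → p1) ⊢ p1, ¬p1
  [→L] p1, (p1 → p1), (p1 → p1) ⊢ p1
    [→L] p1, (p1 → p1) ⊢ p1
      [Ax] p1 ⊢ p1
      [Ax] p1 ⊢ p1
    [Ax] p1 ⊢ p1

Result: YES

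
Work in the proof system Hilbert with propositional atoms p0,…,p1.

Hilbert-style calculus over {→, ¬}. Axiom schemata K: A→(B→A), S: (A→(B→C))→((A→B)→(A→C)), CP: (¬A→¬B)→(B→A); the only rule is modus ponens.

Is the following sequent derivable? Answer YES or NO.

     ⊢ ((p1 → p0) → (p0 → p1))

Truth-table refutation:
  v=00: Γ:[] Δ:[((p1 → p0) → (p0 → p1))=T] refutes=False
  v=01: Γ:[] Δ:[((p1 → p0) → (p0 → p1))=T] refutes=False
  v=10: Γ:[] Δ:[((p1 → p0) → (p0 → p1))=F] refutes=True  ← countermodel

Result: NO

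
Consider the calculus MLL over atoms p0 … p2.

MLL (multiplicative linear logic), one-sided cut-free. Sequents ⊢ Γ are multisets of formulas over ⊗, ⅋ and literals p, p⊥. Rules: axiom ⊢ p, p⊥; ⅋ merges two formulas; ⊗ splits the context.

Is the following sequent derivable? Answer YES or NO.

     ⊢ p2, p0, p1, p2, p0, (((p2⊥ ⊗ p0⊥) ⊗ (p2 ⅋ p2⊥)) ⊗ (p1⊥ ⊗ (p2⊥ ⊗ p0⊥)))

Derivation (root first):
[⊗]  ⊢ p2, p0, p1, p2, p0, (((p2⊥ ⊗ p0⊥) ⊗ (p2 ⅋ p2⊥)) ⊗ (p1⊥ ⊗ (p2⊥ ⊗ p0⊥)))
  [⊗]  ⊢ p2, p0, ((p2⊥ ⊗ p0⊥) ⊗ (p2 ⅋ p2⊥))
    [⊗]  ⊢ p2, p0, (p2⊥ ⊗ p0⊥)
      [Ax]  ⊢ p2, p2⊥
      [Ax]  ⊢ p0, p0⊥
    [⅋]  ⊢ (p2 ⅋ p2⊥)
      [Ax]  ⊢ p2, p2⊥
  [⊗]  ⊢ p1, p2, p0, (p1⊥ ⊗ (p2⊥ ⊗ p0⊥))
    [Ax]  ⊢ p1, p1⊥
    [⊗]  ⊢ p2, p0, (p2⊥ ⊗ p0⊥)
      [Ax]  ⊢ p2, p2⊥
      [Ax]  ⊢ p0, p0⊥

Result: YES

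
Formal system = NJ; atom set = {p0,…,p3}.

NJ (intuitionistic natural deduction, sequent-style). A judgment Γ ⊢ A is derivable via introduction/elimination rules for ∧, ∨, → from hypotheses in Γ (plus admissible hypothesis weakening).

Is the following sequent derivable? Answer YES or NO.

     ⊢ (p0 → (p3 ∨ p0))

Proof tree:
[→I]  ⊢ (p0 → (p3 ∨ p0))
  [∨I₂] p0 ⊢ (p3 ∨ p0)
    [Ax] p0 ⊢ p0

Result: YES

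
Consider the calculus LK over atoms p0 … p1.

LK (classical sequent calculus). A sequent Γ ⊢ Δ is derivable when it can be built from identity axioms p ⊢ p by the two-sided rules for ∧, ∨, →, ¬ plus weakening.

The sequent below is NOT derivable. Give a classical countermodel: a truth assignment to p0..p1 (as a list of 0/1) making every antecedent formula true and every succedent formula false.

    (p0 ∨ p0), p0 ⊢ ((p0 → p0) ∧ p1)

Search for a countermodel by truth-table:
  v=00: Γ:[(p0 ∨ p0)=F, p0=F] Δ:[((p0 → p0) ∧ p1)=F] refutes=False
  v=01: Γ:[(p0 ∨ p0)=F, p0=F] Δ:[((p0 → p0) ∧ p1)=T] refutes=False
  v=10: Γ:[(p0 ∨ p0)=T, p0=T] Δ:[((p0 → p0) ∧ p1)=F] refutes=True  ← countermodel

Result: [1, 0]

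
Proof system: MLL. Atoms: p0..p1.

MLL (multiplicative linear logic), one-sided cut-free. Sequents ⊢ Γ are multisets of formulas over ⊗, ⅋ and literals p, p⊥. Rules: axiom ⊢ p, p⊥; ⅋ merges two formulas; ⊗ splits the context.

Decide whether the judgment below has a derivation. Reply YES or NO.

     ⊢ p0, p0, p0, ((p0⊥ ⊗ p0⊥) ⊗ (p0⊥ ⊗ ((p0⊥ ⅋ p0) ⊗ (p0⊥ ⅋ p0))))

Derivation trace:
[⊗]  ⊢ p0, p0, p0, ((p0⊥ ⊗ p0⊥) ⊗ (p0⊥ ⊗ ((p0⊥ ⅋ p0) ⊗ (p0⊥ ⅋ p0))))
  [⊗]  ⊢ p0, p0, (p0⊥ ⊗ p0⊥)
    [Ax]  ⊢ p0, p0⊥
    [Ax]  ⊢ p0, p0⊥
  [⊗]  ⊢ p0, (p0⊥ ⊗ ((p0⊥ ⅋ p0) ⊗ (p0⊥ ⅋ p0)))
    [Ax]  ⊢ p0, p0⊥
    [⊗]  ⊢ ((p0⊥ ⅋ p0) ⊗ (p0⊥ ⅋ p0))
      [⅋]  ⊢ (p0⊥ ⅋ p0)
        [Ax]  ⊢ p0, p0⊥
      [⅋]  ⊢ (p0⊥ ⅋ p0)
        [Ax]  ⊢ p0, p0⊥

Result: YES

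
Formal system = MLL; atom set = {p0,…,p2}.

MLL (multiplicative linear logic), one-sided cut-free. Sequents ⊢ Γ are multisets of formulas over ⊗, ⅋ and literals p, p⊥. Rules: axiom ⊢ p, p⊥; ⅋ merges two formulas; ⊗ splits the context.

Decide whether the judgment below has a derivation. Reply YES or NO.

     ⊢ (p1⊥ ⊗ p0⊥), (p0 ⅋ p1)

Derivation (root first):
[⅋]  ⊢ (p1⊥ ⊗ p0⊥), (p0 ⅋ p1)
  [⊗]  ⊢ p1, p0, (p1⊥ ⊗ p0⊥)
    [Ax]  ⊢ p1, p1⊥
    [Ax]  ⊢ p0, p0⊥

Result: YES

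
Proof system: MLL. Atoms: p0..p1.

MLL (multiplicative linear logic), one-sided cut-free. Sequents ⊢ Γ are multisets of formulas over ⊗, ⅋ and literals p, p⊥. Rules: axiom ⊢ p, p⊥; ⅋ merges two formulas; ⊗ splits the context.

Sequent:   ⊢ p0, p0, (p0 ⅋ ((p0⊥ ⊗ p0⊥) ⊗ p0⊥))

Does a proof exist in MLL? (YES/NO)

Derivation trace:
[⅋]  ⊢ p0, p0, (p0 ⅋ ((p0⊥ ⊗ p0⊥) ⊗ p0⊥))
  [⊗]  ⊢ p0, p0, p0, ((p0⊥ ⊗ p0⊥) ⊗ p0⊥)
    [⊗]  ⊢ p0, p0, (p0⊥ ⊗ p0⊥)
      [Ax]  ⊢ p0, p0⊥
      [Ax]  ⊢ p0, p0⊥
    [Ax]  ⊢ p0, p0⊥

Result: YES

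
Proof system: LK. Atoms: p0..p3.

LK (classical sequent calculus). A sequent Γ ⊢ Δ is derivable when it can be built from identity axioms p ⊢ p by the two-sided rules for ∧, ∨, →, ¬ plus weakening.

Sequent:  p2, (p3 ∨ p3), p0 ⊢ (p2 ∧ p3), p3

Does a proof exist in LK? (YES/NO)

Proof tree:
[WL] p2, (p3 ∨ p3), p0 ⊢ (p2 ∧ p3), p3
  [∨L] p2, (p3 ∨ p3) ⊢ (p2 ∧ p3), p3
    [Ax] p3 ⊢ p3
    [∧R] p2, p3 ⊢ (p2 ∧ p3)
      [Ax] p2 ⊢ p2
      [Ax] p3 ⊢ p3

Result: YES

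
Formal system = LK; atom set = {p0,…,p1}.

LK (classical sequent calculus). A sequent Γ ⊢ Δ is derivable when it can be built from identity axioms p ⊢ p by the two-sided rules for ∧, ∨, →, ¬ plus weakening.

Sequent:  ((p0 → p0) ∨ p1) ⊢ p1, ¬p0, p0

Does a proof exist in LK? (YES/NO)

Derivation trace:
[∨L] ((p0 → p0) ∨ p1) ⊢ p1, ¬p0, p0
  [¬R] (p0 → p0) ⊢ p0, ¬p0
    [→L] p0, (p0 → p0) ⊢ p0
      [Ax] p0 ⊢ p0
      [Ax] p0 ⊢ p0
  [Ax] p1 ⊢ p1

Result: YES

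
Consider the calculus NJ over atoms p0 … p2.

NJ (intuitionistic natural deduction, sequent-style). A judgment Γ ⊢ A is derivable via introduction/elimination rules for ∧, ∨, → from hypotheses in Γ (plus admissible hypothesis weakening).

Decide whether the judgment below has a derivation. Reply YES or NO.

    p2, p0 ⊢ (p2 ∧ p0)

Derivation trace:
[∧I] p2, p0 ⊢ (p2 ∧ p0)
  [Ax] p2 ⊢ p2
  [Wk] p0, p2 ⊢ p0
    [Ax] p0 ⊢ p0

Result: YES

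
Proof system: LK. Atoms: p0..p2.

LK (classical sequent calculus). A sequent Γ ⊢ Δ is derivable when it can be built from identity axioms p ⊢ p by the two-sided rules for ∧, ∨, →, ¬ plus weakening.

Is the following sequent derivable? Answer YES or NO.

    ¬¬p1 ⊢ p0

Truth-table refutation:
  v=000: Γ:[¬¬p1=F] Δ:[p0=F] refutes=False
  v=001: Γ:[¬¬p1=F] Δ:[p0=F] refutes=False
  v=010: Γ:[¬¬p1=T] Δ:[p0=F] refutes=True  ← countermodel

Result: NO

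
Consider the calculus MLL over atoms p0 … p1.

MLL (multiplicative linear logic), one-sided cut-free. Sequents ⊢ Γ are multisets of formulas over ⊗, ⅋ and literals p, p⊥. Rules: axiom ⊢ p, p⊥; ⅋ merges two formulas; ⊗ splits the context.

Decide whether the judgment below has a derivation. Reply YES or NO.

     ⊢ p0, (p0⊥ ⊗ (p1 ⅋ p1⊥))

Derivation (root first):
[⊗]  ⊢ p0, (p0⊥ ⊗ (p1 ⅋ p1⊥))
  [Ax]  ⊢ p0, p0⊥
  [⅋]  ⊢ (p1 ⅋ p1⊥)
    [Ax]  ⊢ p1, p1⊥

Result: YES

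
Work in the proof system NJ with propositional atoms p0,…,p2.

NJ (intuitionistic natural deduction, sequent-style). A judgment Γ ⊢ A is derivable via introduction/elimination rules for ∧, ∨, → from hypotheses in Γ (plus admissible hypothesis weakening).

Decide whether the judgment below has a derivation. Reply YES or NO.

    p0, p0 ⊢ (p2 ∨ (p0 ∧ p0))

Derivation trace:
[∨I₂] p0, p0 ⊢ (p2 ∨ (p0 ∧ p0))
  [Wk] p0, p0 ⊢ (p0 ∧ p0)
    [∧I] p0 ⊢ (p0 ∧ p0)
      [Ax] p0 ⊢ p0
      [Ax] p0 ⊢ p0

Result: YES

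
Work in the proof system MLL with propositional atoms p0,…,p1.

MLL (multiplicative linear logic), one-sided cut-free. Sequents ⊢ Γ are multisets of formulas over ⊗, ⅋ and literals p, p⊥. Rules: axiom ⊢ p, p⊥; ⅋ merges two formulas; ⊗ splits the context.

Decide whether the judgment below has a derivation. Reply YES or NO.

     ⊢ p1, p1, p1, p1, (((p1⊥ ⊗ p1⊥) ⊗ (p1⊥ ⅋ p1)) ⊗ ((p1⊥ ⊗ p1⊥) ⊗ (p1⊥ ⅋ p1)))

Derivation (root first):
[⊗]  ⊢ p1, p1, p1, p1, (((p1⊥ ⊗ p1⊥) ⊗ (p1⊥ ⅋ p1)) ⊗ ((p1⊥ ⊗ p1⊥) ⊗ (p1⊥ ⅋ p1)))
  [⊗]  ⊢ p1, p1, ((p1⊥ ⊗ p1⊥) ⊗ (p1⊥ ⅋ p1))
    [⊗]  ⊢ p1, p1, (p1⊥ ⊗ p1⊥)
      [Ax]  ⊢ p1, p1⊥
      [Ax]  ⊢ p1, p1⊥
    [⅋]  ⊢ (p1⊥ ⅋ p1)
      [Ax]  ⊢ p1, p1⊥
  [⊗]  ⊢ p1, p1, ((p1⊥ ⊗ p1⊥) ⊗ (p1⊥ ⅋ p1))
    [⊗]  ⊢ p1, p1, (p1⊥ ⊗ p1⊥)
      [Ax]  ⊢ p1, p1⊥
      [Ax]  ⊢ p1, p1⊥
    [⅋]  ⊢ (p1⊥ ⅋ p1)
      [Ax]  ⊢ p1, p1⊥

Result: YES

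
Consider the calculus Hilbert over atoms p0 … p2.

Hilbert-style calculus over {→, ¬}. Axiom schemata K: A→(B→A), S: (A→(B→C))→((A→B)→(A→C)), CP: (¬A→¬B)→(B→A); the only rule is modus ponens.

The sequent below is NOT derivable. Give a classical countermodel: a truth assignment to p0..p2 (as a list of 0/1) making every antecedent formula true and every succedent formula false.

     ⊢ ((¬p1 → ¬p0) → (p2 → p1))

Search for a countermodel by truth-table:
  v=000: Γ:[] Δ:[((¬p1 → ¬p0) → (p2 → p1))=T] refutes=False
  v=001: Γ:[] Δ:[((¬p1 → ¬p0) → (p2 → p1))=F] refutes=True  ← countermodel

Result: [0, 0, 1]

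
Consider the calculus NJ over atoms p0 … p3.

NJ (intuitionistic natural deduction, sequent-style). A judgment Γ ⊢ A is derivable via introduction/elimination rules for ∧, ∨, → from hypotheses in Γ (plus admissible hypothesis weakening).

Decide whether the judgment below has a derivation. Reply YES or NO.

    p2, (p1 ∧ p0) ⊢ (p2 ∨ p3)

Proof tree:
[Wk] p2, (p1 ∧ p0) ⊢ (p2 ∨ p3)
  [∨I₁] p2 ⊢ (p2 ∨ p3)
    [Ax] p2 ⊢ p2

Result: YES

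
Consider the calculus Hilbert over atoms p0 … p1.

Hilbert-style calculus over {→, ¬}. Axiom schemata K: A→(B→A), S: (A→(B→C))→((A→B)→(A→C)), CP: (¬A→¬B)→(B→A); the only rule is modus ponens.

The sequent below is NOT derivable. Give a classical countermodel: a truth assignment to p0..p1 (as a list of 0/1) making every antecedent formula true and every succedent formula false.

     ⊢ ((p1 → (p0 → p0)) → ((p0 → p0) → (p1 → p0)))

Truth-table refutation:
  v=00: Γ:[] Δ:[((p1 → (p0 → p0)) → ((p0 → p0) → (p1 → p0)))=T] refutes=False
  v=01: Γ:[] Δ:[((p1 → (p0 → p0)) → ((p0 → p0) → (p1 → p0)))=F] refutes=True  ← countermodel

Result: [0, 1]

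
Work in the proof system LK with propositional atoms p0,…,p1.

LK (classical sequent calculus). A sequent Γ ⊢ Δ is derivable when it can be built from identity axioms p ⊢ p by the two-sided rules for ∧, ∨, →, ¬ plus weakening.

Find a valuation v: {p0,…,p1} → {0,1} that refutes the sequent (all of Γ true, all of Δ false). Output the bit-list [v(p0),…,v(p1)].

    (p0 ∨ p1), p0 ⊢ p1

Enumerate valuations to refute Γ ⊢ Δ:
  v=00: Γ:[(p0 ∨ p1)=F, p0=F] Δ:[p1=F] refutes=False
  v=01: Γ:[(p0 ∨ p1)=T, p0=F] Δ:[p1=T] refutes=False
  v=10: Γ:[(p0 ∨ p1)=T, p0=T] Δ:[p1=F] refutes=True  ← countermodel

Result: [1, 0]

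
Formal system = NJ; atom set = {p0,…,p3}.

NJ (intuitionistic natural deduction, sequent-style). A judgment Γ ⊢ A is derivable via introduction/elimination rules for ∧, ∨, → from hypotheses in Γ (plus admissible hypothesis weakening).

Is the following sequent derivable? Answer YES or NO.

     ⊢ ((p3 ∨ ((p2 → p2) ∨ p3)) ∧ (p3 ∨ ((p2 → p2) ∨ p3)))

Derivation trace:
[∧I]  ⊢ ((p3 ∨ ((p2 → p2) ∨ p3)) ∧ (p3 ∨ ((p2 → p2) ∨ p3)))
  [∨I₂]  ⊢ (p3 ∨ ((p2 → p2) ∨ p3))
    [∨I₁]  ⊢ ((p2 → p2) ∨ p3)
      [→I]  ⊢ (p2 → p2)
        [Ax] p2 ⊢ p2
  [∨I₂]  ⊢ (p3 ∨ ((p2 → p2) ∨ p3))
    [∨I₁]  ⊢ ((p2 → p2) ∨ p3)
      [→I]  ⊢ (p2 → p2)
        [Ax] p2 ⊢ p2

Result: YES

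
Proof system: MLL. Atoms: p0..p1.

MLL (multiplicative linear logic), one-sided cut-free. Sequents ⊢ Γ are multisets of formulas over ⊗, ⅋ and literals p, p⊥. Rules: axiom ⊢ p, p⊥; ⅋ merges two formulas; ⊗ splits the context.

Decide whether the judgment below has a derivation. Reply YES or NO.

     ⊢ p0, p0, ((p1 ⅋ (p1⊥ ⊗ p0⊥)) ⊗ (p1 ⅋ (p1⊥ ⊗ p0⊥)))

Derivation (root first):
[⊗]  ⊢ p0, p0, ((p1 ⅋ (p1⊥ ⊗ p0⊥)) ⊗ (p1 ⅋ (p1⊥ ⊗ p0⊥)))
  [⅋]  ⊢ p0, (p1 ⅋ (p1⊥ ⊗ p0⊥))
    [⊗]  ⊢ p1, p0, (p1⊥ ⊗ p0⊥)
      [Ax]  ⊢ p1, p1⊥
      [Ax]  ⊢ p0, p0⊥
  [⅋]  ⊢ p0, (p1 ⅋ (p1⊥ ⊗ p0⊥))
    [⊗]  ⊢ p1, p0, (p1⊥ ⊗ p0⊥)
      [Ax]  ⊢ p1, p1⊥
      [Ax]  ⊢ p0, p0⊥

Result: YES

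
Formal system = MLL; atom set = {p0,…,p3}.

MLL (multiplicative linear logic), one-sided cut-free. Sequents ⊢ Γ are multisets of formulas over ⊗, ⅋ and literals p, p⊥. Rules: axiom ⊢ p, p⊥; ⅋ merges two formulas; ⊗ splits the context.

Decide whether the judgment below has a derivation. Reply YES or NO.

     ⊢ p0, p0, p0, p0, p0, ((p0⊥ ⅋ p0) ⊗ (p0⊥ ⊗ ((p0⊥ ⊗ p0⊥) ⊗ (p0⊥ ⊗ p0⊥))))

Derivation trace:
[⊗]  ⊢ p0, p0, p0, p0, p0, ((p0⊥ ⅋ p0) ⊗ (p0⊥ ⊗ ((p0⊥ ⊗ p0⊥) ⊗ (p0⊥ ⊗ p0⊥))))
  [⅋]  ⊢ (p0⊥ ⅋ p0)
    [Ax]  ⊢ p0, p0⊥
  [⊗]  ⊢ p0, p0, p0, p0, p0, (p0⊥ ⊗ ((p0⊥ ⊗ p0⊥) ⊗ (p0⊥ ⊗ p0⊥)))
    [Ax]  ⊢ p0, p0⊥
    [⊗]  ⊢ p0, p0, p0, p0, ((p0⊥ ⊗ p0⊥) ⊗ (p0⊥ ⊗ p0⊥))
      [⊗]  ⊢ p0, p0, (p0⊥ ⊗ p0⊥)
        [Ax]  ⊢ p0, p0⊥
        [Ax]  ⊢ p0, p0⊥
      [⊗]  ⊢ p0, p0, (p0⊥ ⊗ p0⊥)
        [Ax]  ⊢ p0, p0⊥
        [Ax]  ⊢ p0, p0⊥

Result: YES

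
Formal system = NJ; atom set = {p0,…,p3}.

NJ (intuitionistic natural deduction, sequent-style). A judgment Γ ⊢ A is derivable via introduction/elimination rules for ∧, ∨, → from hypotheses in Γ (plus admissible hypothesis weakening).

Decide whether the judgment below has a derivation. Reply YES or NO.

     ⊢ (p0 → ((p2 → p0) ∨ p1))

Derivation (root first):
[→I]  ⊢ (p0 → ((p2 → p0) ∨ p1))
  [∨I₁] p0 ⊢ ((p2 → p0) ∨ p1)
    [→I] p0 ⊢ (p2 → p0)
      [Wk] p0, p2 ⊢ p0
        [Ax] p0 ⊢ p0

Result: YES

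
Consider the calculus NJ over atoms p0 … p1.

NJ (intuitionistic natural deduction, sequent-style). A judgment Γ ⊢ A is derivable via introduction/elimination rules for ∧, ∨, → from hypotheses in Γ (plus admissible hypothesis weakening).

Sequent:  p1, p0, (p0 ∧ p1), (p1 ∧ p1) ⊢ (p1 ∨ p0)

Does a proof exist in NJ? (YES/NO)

Proof tree:
[∨I₁] p1, p0, (p0 ∧ p1), (p1 ∧ p1) ⊢ (p1 ∨ p0)
  [Wk] p1, p0, (p0 ∧ p1), (p1 ∧ p1) ⊢ p1
    [Wk] p1, p0, (p0 ∧ p1) ⊢ p1
      [Wk] p1, p0 ⊢ p1
        [Ax] p1 ⊢ p1

Result: YES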